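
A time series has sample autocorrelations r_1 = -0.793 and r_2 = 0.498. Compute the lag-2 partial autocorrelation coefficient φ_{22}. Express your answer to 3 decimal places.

-0.353

φ_{22} = (r_2 − r_1²) / (1 − r_1²)
r_1² = (-0.793)² = 0.628849
Numerator = 0.498 − 0.6288 = -0.1308; denominator = 1 − 0.6288 = 0.3712
φ_{22} = -0.1308 / 0.3712 = -0.353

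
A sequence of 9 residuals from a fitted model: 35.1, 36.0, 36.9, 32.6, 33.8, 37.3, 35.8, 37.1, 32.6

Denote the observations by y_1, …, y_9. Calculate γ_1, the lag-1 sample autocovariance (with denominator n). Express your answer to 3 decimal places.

-0.569

Mean ȳ = (35.1 + 36.0 + 36.9 + 32.6 + 33.8 + 37.3 + 35.8 + 37.1 + 32.6)/9 = 35.2444
Σ_{t=1}^{8}(y_t−ȳ)(y_{t+1}−ȳ) = -5.1198
γ_1 = -5.1198 / 9 = -0.569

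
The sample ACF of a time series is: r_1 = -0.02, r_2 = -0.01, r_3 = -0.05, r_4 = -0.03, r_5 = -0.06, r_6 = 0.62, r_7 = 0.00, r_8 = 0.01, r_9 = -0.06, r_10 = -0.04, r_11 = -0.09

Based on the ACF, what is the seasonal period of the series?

6

The largest autocorrelation is r_6 = 0.62; the remaining lags stay at or below 0.01.
The dominant spike at lag 6 indicates a seasonal period of 6.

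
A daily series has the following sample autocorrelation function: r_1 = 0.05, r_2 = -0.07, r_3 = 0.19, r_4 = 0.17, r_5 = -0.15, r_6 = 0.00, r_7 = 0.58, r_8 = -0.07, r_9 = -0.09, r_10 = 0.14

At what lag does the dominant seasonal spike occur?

The largest autocorrelation is r_7 = 0.58; the remaining lags stay at or below 0.19.
The dominant spike at lag 7 indicates a seasonal period of 7.

7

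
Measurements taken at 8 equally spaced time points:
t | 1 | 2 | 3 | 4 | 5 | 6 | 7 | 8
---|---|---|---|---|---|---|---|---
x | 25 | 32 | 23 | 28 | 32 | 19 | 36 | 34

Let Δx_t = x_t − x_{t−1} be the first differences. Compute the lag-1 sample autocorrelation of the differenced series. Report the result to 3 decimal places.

-0.647

First differences Δx: 7, -9, 5, 4, -13, 17, -2
Mean of differences = 1.2857
Numerator Σ(Δx_t−Δx̄)(Δx_{t+1}−Δx̄) = -401.7959
Denominator Σ(Δx_t−Δx̄)² = 621.4286
r_1(Δx) = -401.7959 / 621.4286 = -0.647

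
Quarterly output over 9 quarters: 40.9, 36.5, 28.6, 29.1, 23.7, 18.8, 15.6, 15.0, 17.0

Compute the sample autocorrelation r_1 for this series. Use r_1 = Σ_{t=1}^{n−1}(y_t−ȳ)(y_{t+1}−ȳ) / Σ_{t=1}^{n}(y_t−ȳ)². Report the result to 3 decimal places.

Mean ȳ = (40.9 + 36.5 + 28.6 + 29.1 + 23.7 + 18.8 + 15.6 + 15.0 + 17.0)/9 = 25.0222
Numerator Σ_{t=1}^{8}(y_t−ȳ)(y_{t+1}−ȳ) = 474.1906
Denominator Σ(y_t−ȳ)² = 707.3156
r_1 = 474.1906 / 707.3156 = 0.670

0.670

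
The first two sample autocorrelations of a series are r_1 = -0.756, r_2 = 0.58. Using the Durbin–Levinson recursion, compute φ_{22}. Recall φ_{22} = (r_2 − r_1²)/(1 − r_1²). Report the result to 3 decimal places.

0.020

φ_{22} = (r_2 − r_1²) / (1 − r_1²)
r_1² = (-0.756)² = 0.571536
Numerator = 0.58 − 0.5715 = 0.0085; denominator = 1 − 0.5715 = 0.4285
φ_{22} = 0.0085 / 0.4285 = 0.020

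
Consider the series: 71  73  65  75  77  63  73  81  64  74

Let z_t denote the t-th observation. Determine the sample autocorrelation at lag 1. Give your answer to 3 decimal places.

Mean z̄ = (71 + 73 + 65 + 75 + 77 + 63 + 73 + 81 + 64 + 74)/10 = 71.6000
Numerator Σ_{t=1}^{9}(z_t−z̄)(z_{t+1}−z̄) = -149.1600
Denominator Σ(z_t−z̄)² = 314.4000
r_1 = -149.1600 / 314.4000 = -0.474

-0.474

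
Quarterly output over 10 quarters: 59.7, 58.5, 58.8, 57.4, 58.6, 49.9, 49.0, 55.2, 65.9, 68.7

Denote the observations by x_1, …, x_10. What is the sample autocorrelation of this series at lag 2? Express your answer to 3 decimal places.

Mean x̄ = (59.7 + 58.5 + 58.8 + 57.4 + 58.6 + 49.9 + 49.0 + 55.2 + 65.9 + 68.7)/10 = 58.1700
Numerator Σ_{t=1}^{8}(x_t−x̄)(x_{t+2}−x̄) = -74.1908
Denominator Σ(x_t−x̄)² = 335.5610
r_2 = -74.1908 / 335.5610 = -0.221

-0.221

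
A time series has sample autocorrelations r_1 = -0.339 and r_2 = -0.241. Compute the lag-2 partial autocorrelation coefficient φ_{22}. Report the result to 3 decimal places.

-0.402

φ_{22} = (r_2 − r_1²) / (1 − r_1²)
r_1² = (-0.339)² = 0.114921
Numerator = -0.241 − 0.1149 = -0.3559; denominator = 1 − 0.1149 = 0.8851
φ_{22} = -0.3559 / 0.8851 = -0.402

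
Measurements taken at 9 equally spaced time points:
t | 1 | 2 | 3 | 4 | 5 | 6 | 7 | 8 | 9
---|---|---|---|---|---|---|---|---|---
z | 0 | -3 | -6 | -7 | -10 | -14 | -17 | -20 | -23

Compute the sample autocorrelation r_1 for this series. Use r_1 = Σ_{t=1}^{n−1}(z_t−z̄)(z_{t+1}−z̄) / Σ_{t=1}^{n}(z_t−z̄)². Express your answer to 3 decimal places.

Mean z̄ = (0 − 3 − 6 − 7 − 10 − 14 − 17 − 20 − 23)/9 = -11.1111
Numerator Σ_{t=1}^{8}(z_t−z̄)(z_{t+1}−z̄) = 328.9877
Denominator Σ(z_t−z̄)² = 496.8889
r_1 = 328.9877 / 496.8889 = 0.662

0.662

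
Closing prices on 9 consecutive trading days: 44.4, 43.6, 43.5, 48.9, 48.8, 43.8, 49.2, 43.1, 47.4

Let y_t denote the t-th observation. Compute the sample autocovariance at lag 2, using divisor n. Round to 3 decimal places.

0.449

Mean ȳ = (44.4 + 43.6 + 43.5 + 48.9 + 48.8 + 43.8 + 49.2 + 43.1 + 47.4)/9 = 45.8556
Σ_{t=1}^{7}(y_t−ȳ)(y_{t+2}−ȳ) = 4.0449
γ_2 = 4.0449 / 9 = 0.449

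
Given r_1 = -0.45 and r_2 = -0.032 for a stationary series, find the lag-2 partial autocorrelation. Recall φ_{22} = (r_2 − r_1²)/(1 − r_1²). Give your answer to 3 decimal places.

-0.294

φ_{22} = (r_2 − r_1²) / (1 − r_1²)
r_1² = (-0.45)² = 0.2025
Numerator = -0.032 − 0.2025 = -0.2345; denominator = 1 − 0.2025 = 0.7975
φ_{22} = -0.2345 / 0.7975 = -0.294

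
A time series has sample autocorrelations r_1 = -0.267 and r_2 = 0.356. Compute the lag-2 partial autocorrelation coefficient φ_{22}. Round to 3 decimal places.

0.307

φ_{22} = (r_2 − r_1²) / (1 − r_1²)
r_1² = (-0.267)² = 0.071289
Numerator = 0.356 − 0.0713 = 0.2847; denominator = 1 − 0.0713 = 0.9287
φ_{22} = 0.2847 / 0.9287 = 0.307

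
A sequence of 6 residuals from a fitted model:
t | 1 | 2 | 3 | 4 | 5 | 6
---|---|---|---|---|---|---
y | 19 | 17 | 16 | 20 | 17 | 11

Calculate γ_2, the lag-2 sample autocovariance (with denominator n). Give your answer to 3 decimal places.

-3.259

Mean ȳ = (19 + 17 + 16 + 20 + 17 + 11)/6 = 16.6667
Σ_{t=1}^{4}(y_t−ȳ)(y_{t+2}−ȳ) = -19.5556
γ_2 = -19.5556 / 6 = -3.259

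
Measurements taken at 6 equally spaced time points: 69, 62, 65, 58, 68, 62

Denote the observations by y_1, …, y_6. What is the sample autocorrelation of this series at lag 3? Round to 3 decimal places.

-0.465

Mean ȳ = (69 + 62 + 65 + 58 + 68 + 62)/6 = 64.0000
Σ(y_t−ȳ)(y_{t+3}−ȳ) = (-30.0000) + (-8.0000) + (-2.0000) = -40.0000
Denominator Σ(y_t−ȳ)² = 86.0000
r_3 = -40.0000 / 86.0000 = -0.465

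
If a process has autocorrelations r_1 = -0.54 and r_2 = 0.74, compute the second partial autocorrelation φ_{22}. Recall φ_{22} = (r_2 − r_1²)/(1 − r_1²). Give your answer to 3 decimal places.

φ_{22} = (r_2 − r_1²) / (1 − r_1²)
r_1² = (-0.54)² = 0.2916
Numerator = 0.74 − 0.2916 = 0.4484; denominator = 1 − 0.2916 = 0.7084
φ_{22} = 0.4484 / 0.7084 = 0.633

0.633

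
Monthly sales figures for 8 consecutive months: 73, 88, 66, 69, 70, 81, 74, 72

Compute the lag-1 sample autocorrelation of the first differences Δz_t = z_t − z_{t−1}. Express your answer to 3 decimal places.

First differences Δz: 15, -22, 3, 1, 11, -7, -2
Mean of differences = -0.1429
Numerator Σ(Δz_t−Δz̄)(Δz_{t+1}−Δz̄) = -447.0204
Denominator Σ(Δz_t−Δz̄)² = 892.8571
r_1(Δz) = -447.0204 / 892.8571 = -0.501

-0.501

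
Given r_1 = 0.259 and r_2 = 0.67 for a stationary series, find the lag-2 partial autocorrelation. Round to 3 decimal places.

0.646

φ_{22} = (r_2 − r_1²) / (1 − r_1²)
r_1² = (0.259)² = 0.067081
Numerator = 0.67 − 0.0671 = 0.6029; denominator = 1 − 0.0671 = 0.9329
φ_{22} = 0.6029 / 0.9329 = 0.646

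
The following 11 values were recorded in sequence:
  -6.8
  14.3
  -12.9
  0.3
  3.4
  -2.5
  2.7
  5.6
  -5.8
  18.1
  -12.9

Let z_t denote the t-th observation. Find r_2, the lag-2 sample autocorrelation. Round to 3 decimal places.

Mean z̄ = (-6.8 + 14.3 − 12.9 + 0.3 + 3.4 − 2.5 + 2.7 + 5.6 − 5.8 + 18.1 − 12.9)/11 = 0.3182
Numerator Σ_{t=1}^{9}(z_t−z̄)(z_{t+2}−z̄) = 205.8248
Denominator Σ(z_t−z̄)² = 1000.2364
r_2 = 205.8248 / 1000.2364 = 0.206

0.206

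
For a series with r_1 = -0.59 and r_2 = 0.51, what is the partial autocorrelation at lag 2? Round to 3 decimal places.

φ_{22} = (r_2 − r_1²) / (1 − r_1²)
r_1² = (-0.59)² = 0.3481
Numerator = 0.51 − 0.3481 = 0.1619; denominator = 1 − 0.3481 = 0.6519
φ_{22} = 0.1619 / 0.6519 = 0.248

0.248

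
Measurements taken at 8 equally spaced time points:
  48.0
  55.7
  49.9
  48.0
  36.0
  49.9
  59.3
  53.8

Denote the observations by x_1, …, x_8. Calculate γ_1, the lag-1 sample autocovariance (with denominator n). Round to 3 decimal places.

Mean x̄ = (48.0 + 55.7 + 49.9 + 48.0 + 36.0 + 49.9 + 59.3 + 53.8)/8 = 50.0750
Σ_{t=1}^{7}(x_t−x̄)(x_{t+1}−x̄) = 52.1244
γ_1 = 52.1244 / 8 = 6.516

6.516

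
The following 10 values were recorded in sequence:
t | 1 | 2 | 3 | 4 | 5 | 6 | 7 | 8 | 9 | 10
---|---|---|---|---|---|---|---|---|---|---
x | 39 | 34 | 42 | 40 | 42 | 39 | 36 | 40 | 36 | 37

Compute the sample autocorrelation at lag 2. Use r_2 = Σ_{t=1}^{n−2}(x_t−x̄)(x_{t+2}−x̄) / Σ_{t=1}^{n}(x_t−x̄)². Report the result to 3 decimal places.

Mean x̄ = (39 + 34 + 42 + 40 + 42 + 39 + 36 + 40 + 36 + 37)/10 = 38.5000
Numerator Σ_{t=1}^{8}(x_t−x̄)(x_{t+2}−x̄) = 4.0000
Denominator Σ(x_t−x̄)² = 64.5000
r_2 = 4.0000 / 64.5000 = 0.062

0.062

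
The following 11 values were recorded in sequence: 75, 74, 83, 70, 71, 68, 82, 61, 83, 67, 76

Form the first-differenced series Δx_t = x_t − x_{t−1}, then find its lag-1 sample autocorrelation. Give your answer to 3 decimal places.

First differences Δx: -1, 9, -13, 1, -3, 14, -21, 22, -16, 9
Mean of differences = 0.1000
Numerator Σ(Δx_t−Δx̄)(Δx_{t+1}−Δx̄) = -1435.3100
Denominator Σ(Δx_t−Δx̄)² = 1718.9000
r_1(Δx) = -1435.3100 / 1718.9000 = -0.835

-0.835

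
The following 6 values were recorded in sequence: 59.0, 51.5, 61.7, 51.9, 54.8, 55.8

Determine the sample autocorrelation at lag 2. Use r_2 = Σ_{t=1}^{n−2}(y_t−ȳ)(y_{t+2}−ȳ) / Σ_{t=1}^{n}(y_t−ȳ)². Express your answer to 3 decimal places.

0.373

Mean ȳ = (59.0 + 51.5 + 61.7 + 51.9 + 54.8 + 55.8)/6 = 55.7833
Deviations from mean: 3.2167, -4.2833, 5.9167, -3.8833, -0.9833, 0.0167
Numerator Σ_{t=1}^{4}(y_t−ȳ)(y_{t+2}−ȳ) = 29.7828
Denominator Σ(y_t−ȳ)² = 79.7483
r_2 = 29.7828 / 79.7483 = 0.373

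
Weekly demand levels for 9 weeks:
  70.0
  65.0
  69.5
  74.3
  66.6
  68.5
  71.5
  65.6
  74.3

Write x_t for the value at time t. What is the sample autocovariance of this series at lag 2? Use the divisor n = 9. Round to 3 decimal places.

-2.071

Mean x̄ = (70.0 + 65.0 + 69.5 + 74.3 + 66.6 + 68.5 + 71.5 + 65.6 + 74.3)/9 = 69.4778
Σ_{t=1}^{7}(x_t−x̄)(x_{t+2}−x̄) = -18.6365
γ_2 = -18.6365 / 9 = -2.071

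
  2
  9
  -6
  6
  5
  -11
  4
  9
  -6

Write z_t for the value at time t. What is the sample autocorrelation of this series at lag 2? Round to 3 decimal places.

Mean z̄ = (2 + 9 − 6 + 6 + 5 − 11 + 4 + 9 − 6)/9 = 1.3333
Σ(z_t−z̄)(z_{t+2}−z̄) = (-4.8889) + (35.7778) + (-26.8889) + (-57.5556) + (9.7778) + (-94.5556) + (-19.5556) = -157.8889
Denominator Σ(z_t−z̄)² = 420.0000
r_2 = -157.8889 / 420.0000 = -0.376

-0.376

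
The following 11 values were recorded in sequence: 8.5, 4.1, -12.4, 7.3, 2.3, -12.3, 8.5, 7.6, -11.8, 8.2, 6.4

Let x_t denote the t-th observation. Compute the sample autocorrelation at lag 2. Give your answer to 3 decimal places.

Mean x̄ = (8.5 + 4.1 − 12.4 + 7.3 + 2.3 − 12.3 + 8.5 + 7.6 − 11.8 + 8.2 + 6.4)/11 = 1.4909
Numerator Σ_{t=1}^{9}(x_t−x̄)(x_{t+2}−x̄) = -369.5538
Denominator Σ(x_t−x̄)² = 805.6891
r_2 = -369.5538 / 805.6891 = -0.459

-0.459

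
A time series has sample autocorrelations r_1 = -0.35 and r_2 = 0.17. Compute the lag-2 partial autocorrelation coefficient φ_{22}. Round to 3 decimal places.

φ_{22} = (r_2 − r_1²) / (1 − r_1²)
r_1² = (-0.35)² = 0.1225
Numerator = 0.17 − 0.1225 = 0.0475; denominator = 1 − 0.1225 = 0.8775
φ_{22} = 0.0475 / 0.8775 = 0.054

0.054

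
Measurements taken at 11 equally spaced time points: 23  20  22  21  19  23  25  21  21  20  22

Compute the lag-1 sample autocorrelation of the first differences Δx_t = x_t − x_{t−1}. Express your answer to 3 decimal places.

First differences Δx: -3, 2, -1, -2, 4, 2, -4, 0, -1, 2
Mean of differences = -0.1000
Numerator Σ(Δx_t−Δx̄)(Δx_{t+1}−Δx̄) = -16.0100
Denominator Σ(Δx_t−Δx̄)² = 58.9000
r_1(Δx) = -16.0100 / 58.9000 = -0.272

-0.272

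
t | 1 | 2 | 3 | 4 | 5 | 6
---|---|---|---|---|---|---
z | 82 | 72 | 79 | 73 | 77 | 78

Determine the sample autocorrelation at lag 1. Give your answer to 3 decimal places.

-0.624

Mean z̄ = (82 + 72 + 79 + 73 + 77 + 78)/6 = 76.8333
Deviations from mean: 5.1667, -4.8333, 2.1667, -3.8333, 0.1667, 1.1667
Σ(z_t−z̄)(z_{t+1}−z̄) = (-24.9722) + (-10.4722) + (-8.3056) + (-0.6389) + (0.1944) = -44.1944
Denominator Σ(z_t−z̄)² = 70.8333
r_1 = -44.1944 / 70.8333 = -0.624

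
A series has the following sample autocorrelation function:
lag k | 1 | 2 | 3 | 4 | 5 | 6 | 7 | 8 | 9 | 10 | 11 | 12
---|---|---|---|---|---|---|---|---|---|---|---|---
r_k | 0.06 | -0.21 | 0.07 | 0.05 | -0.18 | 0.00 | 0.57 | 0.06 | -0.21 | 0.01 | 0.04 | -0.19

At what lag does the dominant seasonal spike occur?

The largest autocorrelation is r_7 = 0.57; the remaining lags stay at or below 0.07.
The dominant spike at lag 7 indicates a seasonal period of 7.

7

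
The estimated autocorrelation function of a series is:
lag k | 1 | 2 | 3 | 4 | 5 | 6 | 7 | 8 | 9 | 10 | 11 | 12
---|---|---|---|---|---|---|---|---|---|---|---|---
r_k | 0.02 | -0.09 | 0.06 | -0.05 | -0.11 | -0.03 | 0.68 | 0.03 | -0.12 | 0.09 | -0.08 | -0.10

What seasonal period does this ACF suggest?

The largest autocorrelation is r_7 = 0.68; the remaining lags stay at or below 0.09.
The dominant spike at lag 7 indicates a seasonal period of 7.

7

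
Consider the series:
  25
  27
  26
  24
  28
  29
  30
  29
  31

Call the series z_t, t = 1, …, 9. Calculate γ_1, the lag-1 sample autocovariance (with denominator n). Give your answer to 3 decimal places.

Mean z̄ = (25 + 27 + 26 + 24 + 28 + 29 + 30 + 29 + 31)/9 = 27.6667
Σ_{t=1}^{8}(z_t−z̄)(z_{t+1}−z̄) = 18.8889
γ_1 = 18.8889 / 9 = 2.099

2.099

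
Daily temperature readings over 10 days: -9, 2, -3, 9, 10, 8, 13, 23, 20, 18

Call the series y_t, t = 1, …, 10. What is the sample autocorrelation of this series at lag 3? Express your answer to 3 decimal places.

0.047

Mean ȳ = (-9 + 2 − 3 + 9 + 10 + 8 + 13 + 23 + 20 + 18)/10 = 9.1000
Numerator Σ_{t=1}^{7}(y_t−ȳ)(y_{t+3}−ȳ) = 43.5700
Denominator Σ(y_t−ȳ)² = 932.9000
r_3 = 43.5700 / 932.9000 = 0.047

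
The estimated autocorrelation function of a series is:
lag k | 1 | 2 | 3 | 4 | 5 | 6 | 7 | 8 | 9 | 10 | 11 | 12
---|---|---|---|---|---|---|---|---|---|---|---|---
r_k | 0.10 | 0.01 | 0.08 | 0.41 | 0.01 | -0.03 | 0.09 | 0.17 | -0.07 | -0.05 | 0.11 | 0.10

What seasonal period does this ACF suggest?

The largest autocorrelation is r_4 = 0.41, with a weaker echo at lag 8 (0.17); the remaining lags stay at or below 0.11.
The dominant spike at lag 4 indicates a seasonal period of 4.

4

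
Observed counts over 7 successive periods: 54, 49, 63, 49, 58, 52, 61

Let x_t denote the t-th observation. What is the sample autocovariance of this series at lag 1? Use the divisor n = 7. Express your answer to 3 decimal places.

-19.207

Mean x̄ = (54 + 49 + 63 + 49 + 58 + 52 + 61)/7 = 55.1429
Σ_{t=1}^{6}(x_t−x̄)(x_{t+1}−x̄) = -134.4490
γ_1 = -134.4490 / 7 = -19.207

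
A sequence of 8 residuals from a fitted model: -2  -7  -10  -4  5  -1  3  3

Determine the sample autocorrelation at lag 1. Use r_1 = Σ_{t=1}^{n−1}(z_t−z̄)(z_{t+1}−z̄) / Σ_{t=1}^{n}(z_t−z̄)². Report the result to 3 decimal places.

Mean z̄ = (-2 − 7 − 10 − 4 + 5 − 1 + 3 + 3)/8 = -1.6250
Deviations from mean: -0.3750, -5.3750, -8.3750, -2.3750, 6.6250, 0.6250, 4.6250, 4.6250
Numerator Σ_{t=1}^{7}(z_t−z̄)(z_{t+1}−z̄) = 79.6094
Denominator Σ(z_t−z̄)² = 191.8750
r_1 = 79.6094 / 191.8750 = 0.415

0.415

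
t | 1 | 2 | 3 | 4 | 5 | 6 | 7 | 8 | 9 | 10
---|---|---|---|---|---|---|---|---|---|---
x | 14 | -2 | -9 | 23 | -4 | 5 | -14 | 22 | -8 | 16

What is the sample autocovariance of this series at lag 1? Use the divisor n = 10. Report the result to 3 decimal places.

-108.539

Mean x̄ = (14 − 2 − 9 + 23 − 4 + 5 − 14 + 22 − 8 + 16)/10 = 4.3000
Σ_{t=1}^{9}(x_t−x̄)(x_{t+1}−x̄) = -1085.3900
γ_1 = -1085.3900 / 10 = -108.539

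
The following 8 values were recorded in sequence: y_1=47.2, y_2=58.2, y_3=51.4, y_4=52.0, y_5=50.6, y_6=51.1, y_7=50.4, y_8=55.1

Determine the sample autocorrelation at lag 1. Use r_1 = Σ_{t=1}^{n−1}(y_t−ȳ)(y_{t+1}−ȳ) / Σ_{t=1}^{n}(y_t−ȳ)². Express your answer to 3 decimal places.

Mean ȳ = (47.2 + 58.2 + 51.4 + 52.0 + 50.6 + 51.1 + 50.4 + 55.1)/8 = 52.0000
Deviations from mean: -4.8000, 6.2000, -0.6000, 0.0000, -1.4000, -0.9000, -1.6000, 3.1000
Σ(y_t−ȳ)(y_{t+1}−ȳ) = (-29.7600) + (-3.7200) + (0.0000) + (0.0000) + (1.2600) + (1.4400) + (-4.9600) = -35.7400
Denominator Σ(y_t−ȳ)² = 76.7800
r_1 = -35.7400 / 76.7800 = -0.465

-0.465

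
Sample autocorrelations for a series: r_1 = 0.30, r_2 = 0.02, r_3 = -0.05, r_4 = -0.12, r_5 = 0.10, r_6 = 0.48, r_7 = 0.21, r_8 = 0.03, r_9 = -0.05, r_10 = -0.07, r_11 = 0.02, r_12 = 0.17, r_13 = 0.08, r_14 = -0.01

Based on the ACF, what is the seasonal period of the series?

6

The largest autocorrelation is r_6 = 0.48; the remaining lags stay at or below 0.30. The elevated value at lag 1 (0.30), dropping to 0.02 at lag 2, reflects decaying short-term dependence rather than seasonality.
The dominant spike at lag 6 indicates a seasonal period of 6.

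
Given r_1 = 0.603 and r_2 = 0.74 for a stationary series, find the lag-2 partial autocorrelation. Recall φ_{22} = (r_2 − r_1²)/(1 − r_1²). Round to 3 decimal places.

0.591

φ_{22} = (r_2 − r_1²) / (1 − r_1²)
r_1² = (0.603)² = 0.363609
Numerator = 0.74 − 0.3636 = 0.3764; denominator = 1 − 0.3636 = 0.6364
φ_{22} = 0.3764 / 0.6364 = 0.591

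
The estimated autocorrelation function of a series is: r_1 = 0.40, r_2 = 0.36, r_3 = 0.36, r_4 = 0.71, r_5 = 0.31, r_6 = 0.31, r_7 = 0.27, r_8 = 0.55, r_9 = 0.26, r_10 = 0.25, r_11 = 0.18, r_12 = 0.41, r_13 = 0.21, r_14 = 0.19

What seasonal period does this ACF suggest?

4

The largest autocorrelation is r_4 = 0.71, with weaker echoes at lags 8 (0.55) and 12 (0.41); the remaining lags stay at or below 0.40. The elevated value at lag 1 (0.40), dropping to 0.36 at lag 2, reflects decaying short-term dependence rather than seasonality.
The dominant spike at lag 4 indicates a seasonal period of 4.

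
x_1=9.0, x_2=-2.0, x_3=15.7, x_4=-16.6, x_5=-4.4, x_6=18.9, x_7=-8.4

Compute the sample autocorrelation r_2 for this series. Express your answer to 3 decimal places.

Mean x̄ = (9.0 − 2.0 + 15.7 − 16.6 − 4.4 + 18.9 − 8.4)/7 = 1.7429
Deviations from mean: 7.2571, -3.7429, 13.9571, -18.3429, -6.1429, 17.1571, -10.1429
Σ(x_t−x̄)(x_{t+2}−x̄) = (101.2890) + (68.6547) + (-85.7367) + (-314.7110) + (62.3061) = -168.1980
Denominator Σ(x_t−x̄)² = 1032.9171
r_2 = -168.1980 / 1032.9171 = -0.163

-0.163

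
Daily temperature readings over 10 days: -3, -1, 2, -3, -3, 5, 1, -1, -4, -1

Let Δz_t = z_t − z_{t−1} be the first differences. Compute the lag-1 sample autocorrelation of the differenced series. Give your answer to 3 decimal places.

-0.254

First differences Δz: 2, 3, -5, 0, 8, -4, -2, -3, 3
Mean of differences = 0.2222
Numerator Σ(Δz_t−Δz̄)(Δz_{t+1}−Δz̄) = -35.3827
Denominator Σ(Δz_t−Δz̄)² = 139.5556
r_1(Δz) = -35.3827 / 139.5556 = -0.254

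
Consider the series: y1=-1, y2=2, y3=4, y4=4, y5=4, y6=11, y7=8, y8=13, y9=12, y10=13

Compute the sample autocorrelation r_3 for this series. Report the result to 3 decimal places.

0.139

Mean ȳ = (-1 + 2 + 4 + 4 + 4 + 11 + 8 + 13 + 12 + 13)/10 = 7.0000
Σ(y_t−ȳ)(y_{t+3}−ȳ) = (24.0000) + (15.0000) + (-12.0000) + (-3.0000) + (-18.0000) + (20.0000) + (6.0000) = 32.0000
Denominator Σ(y_t−ȳ)² = 230.0000
r_3 = 32.0000 / 230.0000 = 0.139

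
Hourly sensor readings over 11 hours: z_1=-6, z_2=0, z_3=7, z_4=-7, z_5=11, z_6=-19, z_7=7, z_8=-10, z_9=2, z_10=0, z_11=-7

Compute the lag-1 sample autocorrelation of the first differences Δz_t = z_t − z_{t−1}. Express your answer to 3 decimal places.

-0.856

First differences Δz: 6, 7, -14, 18, -30, 26, -17, 12, -2, -7
Mean of differences = -0.1000
Numerator Σ(Δz_t−Δz̄)(Δz_{t+1}−Δz̄) = -2284.0100
Denominator Σ(Δz_t−Δz̄)² = 2666.9000
r_1(Δz) = -2284.0100 / 2666.9000 = -0.856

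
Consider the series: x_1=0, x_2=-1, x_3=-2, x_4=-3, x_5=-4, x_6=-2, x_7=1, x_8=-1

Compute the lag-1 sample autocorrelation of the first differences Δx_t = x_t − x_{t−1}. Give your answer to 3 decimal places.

0.061

First differences Δx: -1, -1, -1, -1, 2, 3, -2
Mean of differences = -0.1429
Numerator Σ(Δx_t−Δx̄)(Δx_{t+1}−Δx̄) = 1.2653
Denominator Σ(Δx_t−Δx̄)² = 20.8571
r_1(Δx) = 1.2653 / 20.8571 = 0.061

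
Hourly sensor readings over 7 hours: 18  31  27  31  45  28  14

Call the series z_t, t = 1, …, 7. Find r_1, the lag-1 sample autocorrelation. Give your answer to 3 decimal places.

0.035

Mean z̄ = (18 + 31 + 27 + 31 + 45 + 28 + 14)/7 = 27.7143
Deviations from mean: -9.7143, 3.2857, -0.7143, 3.2857, 17.2857, 0.2857, -13.7143
Numerator Σ_{t=1}^{6}(z_t−z̄)(z_{t+1}−z̄) = 21.2041
Denominator Σ(z_t−z̄)² = 603.4286
r_1 = 21.2041 / 603.4286 = 0.035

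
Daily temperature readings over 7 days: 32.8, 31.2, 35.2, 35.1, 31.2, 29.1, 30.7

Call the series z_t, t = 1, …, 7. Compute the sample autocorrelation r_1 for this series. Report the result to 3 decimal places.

Mean z̄ = (32.8 + 31.2 + 35.2 + 35.1 + 31.2 + 29.1 + 30.7)/7 = 32.1857
Deviations from mean: 0.6143, -0.9857, 3.0143, 2.9143, -0.9857, -3.0857, -1.4857
Σ(z_t−z̄)(z_{t+1}−z̄) = (-0.6055) + (-2.9712) + (8.7845) + (-2.8727) + (3.0416) + (4.5845) = 9.9612
Denominator Σ(z_t−z̄)² = 31.6286
r_1 = 9.9612 / 31.6286 = 0.315

0.315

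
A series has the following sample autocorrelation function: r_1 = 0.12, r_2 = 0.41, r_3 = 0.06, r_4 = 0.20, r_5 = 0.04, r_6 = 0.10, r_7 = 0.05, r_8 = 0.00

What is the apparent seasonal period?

2

The largest autocorrelation is r_2 = 0.41, with a weaker echo at lag 4 (0.20); the remaining lags stay at or below 0.12.
The dominant spike at lag 2 indicates a seasonal period of 2.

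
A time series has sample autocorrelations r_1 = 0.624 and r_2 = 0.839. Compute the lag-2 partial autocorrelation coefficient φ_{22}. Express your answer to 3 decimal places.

0.736

φ_{22} = (r_2 − r_1²) / (1 − r_1²)
r_1² = (0.624)² = 0.389376
Numerator = 0.839 − 0.3894 = 0.4496; denominator = 1 − 0.3894 = 0.6106
φ_{22} = 0.4496 / 0.6106 = 0.736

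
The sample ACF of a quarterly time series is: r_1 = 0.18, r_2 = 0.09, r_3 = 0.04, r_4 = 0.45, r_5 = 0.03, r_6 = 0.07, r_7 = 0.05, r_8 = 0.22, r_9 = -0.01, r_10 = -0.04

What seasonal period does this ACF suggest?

4

The largest autocorrelation is r_4 = 0.45, with a weaker echo at lag 8 (0.22); the remaining lags stay at or below 0.18.
The dominant spike at lag 4 indicates a seasonal period of 4.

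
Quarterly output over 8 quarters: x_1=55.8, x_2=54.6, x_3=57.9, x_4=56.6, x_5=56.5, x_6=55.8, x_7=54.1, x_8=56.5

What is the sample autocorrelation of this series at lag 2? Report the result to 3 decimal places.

Mean x̄ = (55.8 + 54.6 + 57.9 + 56.6 + 56.5 + 55.8 + 54.1 + 56.5)/8 = 55.9750
Deviations from mean: -0.1750, -1.3750, 1.9250, 0.6250, 0.5250, -0.1750, -1.8750, 0.5250
Σ(x_t−x̄)(x_{t+2}−x̄) = (-0.3369) + (-0.8594) + (1.0106) + (-0.1094) + (-0.9844) + (-0.0919) = -1.3713
Denominator Σ(x_t−x̄)² = 10.1150
r_2 = -1.3713 / 10.1150 = -0.136

-0.136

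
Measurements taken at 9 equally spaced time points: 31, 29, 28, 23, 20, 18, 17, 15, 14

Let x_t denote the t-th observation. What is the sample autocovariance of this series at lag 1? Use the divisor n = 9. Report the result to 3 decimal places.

25.173

Mean x̄ = (31 + 29 + 28 + 23 + 20 + 18 + 17 + 15 + 14)/9 = 21.6667
Σ_{t=1}^{8}(x_t−x̄)(x_{t+1}−x̄) = 226.5556
γ_1 = 226.5556 / 9 = 25.173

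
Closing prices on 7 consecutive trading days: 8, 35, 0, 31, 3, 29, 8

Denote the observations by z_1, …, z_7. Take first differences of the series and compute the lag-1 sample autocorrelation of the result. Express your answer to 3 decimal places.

-0.866

First differences Δz: 27, -35, 31, -28, 26, -21
Mean of differences = 0.0000
Numerator Σ(Δz_t−Δz̄)(Δz_{t+1}−Δz̄) = -4172.0000
Denominator Σ(Δz_t−Δz̄)² = 4816.0000
r_1(Δz) = -4172.0000 / 4816.0000 = -0.866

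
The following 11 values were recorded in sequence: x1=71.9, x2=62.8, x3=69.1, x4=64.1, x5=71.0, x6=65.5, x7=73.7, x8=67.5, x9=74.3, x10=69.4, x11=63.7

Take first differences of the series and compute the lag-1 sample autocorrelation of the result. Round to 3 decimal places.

First differences Δx: -9.1, 6.3, -5.0, 6.9, -5.5, 8.2, -6.2, 6.8, -4.9, -5.7
Mean of differences = -0.8200
Numerator Σ(Δx_t−Δx̄)(Δx_{t+1}−Δx̄) = -300.0304
Denominator Σ(Δx_t−Δx̄)² = 427.0560
r_1(Δx) = -300.0304 / 427.0560 = -0.703

-0.703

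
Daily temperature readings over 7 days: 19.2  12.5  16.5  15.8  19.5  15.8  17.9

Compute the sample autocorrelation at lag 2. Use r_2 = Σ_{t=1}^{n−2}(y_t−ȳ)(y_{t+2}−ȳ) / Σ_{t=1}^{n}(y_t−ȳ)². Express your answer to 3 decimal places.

Mean ȳ = (19.2 + 12.5 + 16.5 + 15.8 + 19.5 + 15.8 + 17.9)/7 = 16.7429
Deviations from mean: 2.4571, -4.2429, -0.2429, -0.9429, 2.7571, -0.9429, 1.1571
Σ(y_t−ȳ)(y_{t+2}−ȳ) = (-0.5967) + (4.0004) + (-0.6696) + (0.8890) + (3.1904) = 6.8135
Denominator Σ(y_t−ȳ)² = 34.8171
r_2 = 6.8135 / 34.8171 = 0.196

0.196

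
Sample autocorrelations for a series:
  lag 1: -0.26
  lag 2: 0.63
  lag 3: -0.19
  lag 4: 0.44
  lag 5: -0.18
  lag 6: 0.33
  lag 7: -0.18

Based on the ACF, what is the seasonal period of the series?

The largest autocorrelation is r_2 = 0.63, with weaker echoes at lags 4 (0.44) and 6 (0.33); the remaining lags stay at or below -0.18.
The dominant spike at lag 2 indicates a seasonal period of 2.

2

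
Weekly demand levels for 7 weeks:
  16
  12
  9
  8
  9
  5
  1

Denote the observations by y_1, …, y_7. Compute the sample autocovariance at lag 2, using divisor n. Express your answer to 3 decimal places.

Mean ȳ = (16 + 12 + 9 + 8 + 9 + 5 + 1)/7 = 8.5714
Σ_{t=1}^{5}(y_t−ȳ)(y_{t+2}−ȳ) = 0.2041
γ_2 = 0.2041 / 7 = 0.029

0.029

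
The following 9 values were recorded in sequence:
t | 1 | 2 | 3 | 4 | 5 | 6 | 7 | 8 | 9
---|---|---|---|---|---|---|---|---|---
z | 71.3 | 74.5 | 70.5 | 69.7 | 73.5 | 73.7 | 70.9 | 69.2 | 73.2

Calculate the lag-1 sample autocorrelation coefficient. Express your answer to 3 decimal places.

-0.184

Mean z̄ = (71.3 + 74.5 + 70.5 + 69.7 + 73.5 + 73.7 + 70.9 + 69.2 + 73.2)/9 = 71.8333
Numerator Σ_{t=1}^{8}(z_t−z̄)(z_{t+1}−z̄) = -5.4611
Denominator Σ(z_t−z̄)² = 29.6600
r_1 = -5.4611 / 29.6600 = -0.184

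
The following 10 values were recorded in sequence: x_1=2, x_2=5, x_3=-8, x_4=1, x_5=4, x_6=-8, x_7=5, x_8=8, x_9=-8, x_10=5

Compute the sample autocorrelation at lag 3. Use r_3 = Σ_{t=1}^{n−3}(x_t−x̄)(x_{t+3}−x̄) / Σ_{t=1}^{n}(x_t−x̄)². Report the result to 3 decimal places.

Mean x̄ = (2 + 5 − 8 + 1 + 4 − 8 + 5 + 8 − 8 + 5)/10 = 0.6000
Σ(x_t−x̄)(x_{t+3}−x̄) = (0.5600) + (14.9600) + (73.9600) + (1.7600) + (25.1600) + (73.9600) + (19.3600) = 209.7200
Denominator Σ(x_t−x̄)² = 348.4000
r_3 = 209.7200 / 348.4000 = 0.602

0.602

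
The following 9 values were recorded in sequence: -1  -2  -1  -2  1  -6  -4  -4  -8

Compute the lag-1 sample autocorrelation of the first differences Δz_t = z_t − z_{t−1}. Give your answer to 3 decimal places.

-0.568

First differences Δz: -1, 1, -1, 3, -7, 2, 0, -4
Mean of differences = -0.8750
Numerator Σ(Δz_t−Δz̄)(Δz_{t+1}−Δz̄) = -42.5156
Denominator Σ(Δz_t−Δz̄)² = 74.8750
r_1(Δz) = -42.5156 / 74.8750 = -0.568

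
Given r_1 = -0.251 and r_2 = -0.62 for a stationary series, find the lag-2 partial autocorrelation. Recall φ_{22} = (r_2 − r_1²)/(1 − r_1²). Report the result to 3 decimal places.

-0.729

φ_{22} = (r_2 − r_1²) / (1 − r_1²)
r_1² = (-0.251)² = 0.063001
Numerator = -0.62 − 0.0630 = -0.6830; denominator = 1 − 0.0630 = 0.9370
φ_{22} = -0.6830 / 0.9370 = -0.729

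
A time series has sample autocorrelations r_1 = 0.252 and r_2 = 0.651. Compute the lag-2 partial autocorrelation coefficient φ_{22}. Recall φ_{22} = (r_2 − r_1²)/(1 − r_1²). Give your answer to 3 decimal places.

0.627

φ_{22} = (r_2 − r_1²) / (1 − r_1²)
r_1² = (0.252)² = 0.063504
Numerator = 0.651 − 0.0635 = 0.5875; denominator = 1 − 0.0635 = 0.9365
φ_{22} = 0.5875 / 0.9365 = 0.627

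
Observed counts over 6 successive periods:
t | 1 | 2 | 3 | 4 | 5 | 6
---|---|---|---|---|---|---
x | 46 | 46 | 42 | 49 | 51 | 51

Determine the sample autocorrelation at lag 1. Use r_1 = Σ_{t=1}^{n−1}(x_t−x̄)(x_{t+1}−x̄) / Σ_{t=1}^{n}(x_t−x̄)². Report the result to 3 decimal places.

Mean x̄ = (46 + 46 + 42 + 49 + 51 + 51)/6 = 47.5000
Deviations from mean: -1.5000, -1.5000, -5.5000, 1.5000, 3.5000, 3.5000
Numerator Σ_{t=1}^{5}(x_t−x̄)(x_{t+1}−x̄) = 19.7500
Denominator Σ(x_t−x̄)² = 61.5000
r_1 = 19.7500 / 61.5000 = 0.321

0.321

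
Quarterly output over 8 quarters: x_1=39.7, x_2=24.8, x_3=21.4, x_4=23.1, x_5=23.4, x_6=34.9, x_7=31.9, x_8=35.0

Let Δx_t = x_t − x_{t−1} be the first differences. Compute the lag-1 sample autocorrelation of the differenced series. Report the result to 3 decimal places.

First differences Δx: -14.9, -3.4, 1.7, 0.3, 11.5, -3.0, 3.1
Mean of differences = -0.6714
Numerator Σ(Δx_t−Δx̄)(Δx_{t+1}−Δx̄) = 9.3563
Denominator Σ(Δx_t−Δx̄)² = 384.2543
r_1(Δx) = 9.3563 / 384.2543 = 0.024

0.024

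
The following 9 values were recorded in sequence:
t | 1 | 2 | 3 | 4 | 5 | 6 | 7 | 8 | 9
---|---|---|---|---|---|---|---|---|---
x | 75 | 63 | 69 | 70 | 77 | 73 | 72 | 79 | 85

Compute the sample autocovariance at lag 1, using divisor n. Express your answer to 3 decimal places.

10.099

Mean x̄ = (75 + 63 + 69 + 70 + 77 + 73 + 72 + 79 + 85)/9 = 73.6667
Σ_{t=1}^{8}(x_t−x̄)(x_{t+1}−x̄) = 90.8889
γ_1 = 90.8889 / 9 = 10.099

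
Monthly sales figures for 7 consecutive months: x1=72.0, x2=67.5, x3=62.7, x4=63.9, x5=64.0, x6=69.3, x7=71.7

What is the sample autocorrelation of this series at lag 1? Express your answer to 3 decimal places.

Mean x̄ = (72.0 + 67.5 + 62.7 + 63.9 + 64.0 + 69.3 + 71.7)/7 = 67.3000
Deviations from mean: 4.7000, 0.2000, -4.6000, -3.4000, -3.3000, 2.0000, 4.4000
Numerator Σ_{t=1}^{6}(x_t−x̄)(x_{t+1}−x̄) = 29.0800
Denominator Σ(x_t−x̄)² = 89.1000
r_1 = 29.0800 / 89.1000 = 0.326

0.326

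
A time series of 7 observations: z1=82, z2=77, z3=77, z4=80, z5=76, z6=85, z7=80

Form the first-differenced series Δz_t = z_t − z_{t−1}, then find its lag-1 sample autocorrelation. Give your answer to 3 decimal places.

-0.582

First differences Δz: -5, 0, 3, -4, 9, -5
Mean of differences = -0.3333
Numerator Σ(Δz_t−Δz̄)(Δz_{t+1}−Δz̄) = -90.4444
Denominator Σ(Δz_t−Δz̄)² = 155.3333
r_1(Δz) = -90.4444 / 155.3333 = -0.582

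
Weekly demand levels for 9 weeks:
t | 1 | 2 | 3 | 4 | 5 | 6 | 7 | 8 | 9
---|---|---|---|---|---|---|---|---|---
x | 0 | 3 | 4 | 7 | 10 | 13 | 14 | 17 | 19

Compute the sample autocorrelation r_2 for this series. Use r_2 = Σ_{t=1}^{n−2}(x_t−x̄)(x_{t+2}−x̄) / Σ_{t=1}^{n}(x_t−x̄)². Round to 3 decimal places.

0.368

Mean x̄ = (0 + 3 + 4 + 7 + 10 + 13 + 14 + 17 + 19)/9 = 9.6667
Σ(x_t−x̄)(x_{t+2}−x̄) = (54.7778) + (17.7778) + (-1.8889) + (-8.8889) + (1.4444) + (24.4444) + (40.4444) = 128.1111
Denominator Σ(x_t−x̄)² = 348.0000
r_2 = 128.1111 / 348.0000 = 0.368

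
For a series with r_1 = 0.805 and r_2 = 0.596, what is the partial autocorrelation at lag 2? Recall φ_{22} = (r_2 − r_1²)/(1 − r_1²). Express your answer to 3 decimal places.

-0.148

φ_{22} = (r_2 − r_1²) / (1 − r_1²)
r_1² = (0.805)² = 0.648025
Numerator = 0.596 − 0.6480 = -0.0520; denominator = 1 − 0.6480 = 0.3520
φ_{22} = -0.0520 / 0.3520 = -0.148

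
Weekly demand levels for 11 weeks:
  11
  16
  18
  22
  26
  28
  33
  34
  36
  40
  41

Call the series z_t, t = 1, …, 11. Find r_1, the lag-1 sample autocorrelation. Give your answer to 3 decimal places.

Mean z̄ = (11 + 16 + 18 + 22 + 26 + 28 + 33 + 34 + 36 + 40 + 41)/11 = 27.7273
Numerator Σ_{t=1}^{10}(z_t−z̄)(z_{t+1}−z̄) = 726.1983
Denominator Σ(z_t−z̄)² = 1010.1818
r_1 = 726.1983 / 1010.1818 = 0.719

0.719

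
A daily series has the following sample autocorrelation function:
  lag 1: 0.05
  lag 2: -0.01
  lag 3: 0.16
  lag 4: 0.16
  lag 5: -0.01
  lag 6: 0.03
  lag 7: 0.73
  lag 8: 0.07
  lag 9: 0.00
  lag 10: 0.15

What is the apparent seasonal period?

7

The largest autocorrelation is r_7 = 0.73; the remaining lags stay at or below 0.16.
The dominant spike at lag 7 indicates a seasonal period of 7.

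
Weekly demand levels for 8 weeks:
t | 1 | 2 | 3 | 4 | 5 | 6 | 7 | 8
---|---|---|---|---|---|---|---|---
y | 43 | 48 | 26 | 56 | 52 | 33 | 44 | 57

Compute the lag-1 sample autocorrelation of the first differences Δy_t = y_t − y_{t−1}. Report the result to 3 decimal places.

First differences Δy: 5, -22, 30, -4, -19, 11, 13
Mean of differences = 2.0000
Numerator Σ(Δy_t−Δȳ)(Δy_{t+1}−Δȳ) = -876.0000
Denominator Σ(Δy_t−Δȳ)² = 2048.0000
r_1(Δy) = -876.0000 / 2048.0000 = -0.428

-0.428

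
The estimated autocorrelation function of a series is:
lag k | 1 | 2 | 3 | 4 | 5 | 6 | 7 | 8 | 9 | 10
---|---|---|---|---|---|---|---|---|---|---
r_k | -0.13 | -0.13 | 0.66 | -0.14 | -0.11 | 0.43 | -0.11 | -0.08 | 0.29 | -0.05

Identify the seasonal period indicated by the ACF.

The largest autocorrelation is r_3 = 0.66, with weaker echoes at lags 6 (0.43) and 9 (0.29); the remaining lags stay at or below -0.05.
The dominant spike at lag 3 indicates a seasonal period of 3.

3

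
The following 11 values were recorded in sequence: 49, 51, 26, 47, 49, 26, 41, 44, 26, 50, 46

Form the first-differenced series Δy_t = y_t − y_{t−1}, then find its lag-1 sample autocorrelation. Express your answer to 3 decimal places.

-0.531

First differences Δy: 2, -25, 21, 2, -23, 15, 3, -18, 24, -4
Mean of differences = -0.3000
Numerator Σ(Δy_t−Δȳ)(Δy_{t+1}−Δȳ) = -1461.3900
Denominator Σ(Δy_t−Δȳ)² = 2752.1000
r_1(Δy) = -1461.3900 / 2752.1000 = -0.531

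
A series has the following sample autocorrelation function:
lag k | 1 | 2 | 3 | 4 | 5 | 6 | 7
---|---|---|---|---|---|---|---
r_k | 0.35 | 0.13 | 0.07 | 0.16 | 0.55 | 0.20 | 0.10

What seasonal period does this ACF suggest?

5

The largest autocorrelation is r_5 = 0.55; the remaining lags stay at or below 0.35. The elevated value at lag 1 (0.35), dropping to 0.13 at lag 2, reflects decaying short-term dependence rather than seasonality.
The dominant spike at lag 5 indicates a seasonal period of 5.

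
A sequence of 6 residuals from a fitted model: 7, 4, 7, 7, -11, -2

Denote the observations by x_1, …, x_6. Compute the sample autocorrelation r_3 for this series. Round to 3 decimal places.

-0.080

Mean x̄ = (7 + 4 + 7 + 7 − 11 − 2)/6 = 2.0000
Deviations from mean: 5.0000, 2.0000, 5.0000, 5.0000, -13.0000, -4.0000
Σ(x_t−x̄)(x_{t+3}−x̄) = (25.0000) + (-26.0000) + (-20.0000) = -21.0000
Denominator Σ(x_t−x̄)² = 264.0000
r_3 = -21.0000 / 264.0000 = -0.080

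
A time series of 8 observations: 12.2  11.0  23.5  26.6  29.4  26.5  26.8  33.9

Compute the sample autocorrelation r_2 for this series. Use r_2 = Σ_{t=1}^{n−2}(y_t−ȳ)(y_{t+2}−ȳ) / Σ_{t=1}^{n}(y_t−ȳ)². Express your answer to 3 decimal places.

0.040

Mean ȳ = (12.2 + 11.0 + 23.5 + 26.6 + 29.4 + 26.5 + 26.8 + 33.9)/8 = 23.7375
Deviations from mean: -11.5375, -12.7375, -0.2375, 2.8625, 5.6625, 2.7625, 3.0625, 10.1625
Numerator Σ_{t=1}^{6}(y_t−ȳ)(y_{t+2}−ȳ) = 18.2572
Denominator Σ(y_t−ȳ)² = 455.9588
r_2 = 18.2572 / 455.9588 = 0.040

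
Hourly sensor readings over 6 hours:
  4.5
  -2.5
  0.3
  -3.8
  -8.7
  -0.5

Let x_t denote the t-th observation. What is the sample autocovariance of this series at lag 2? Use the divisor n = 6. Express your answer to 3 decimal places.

-0.410

Mean x̄ = (4.5 − 2.5 + 0.3 − 3.8 − 8.7 − 0.5)/6 = -1.7833
Deviations: 6.2833, -0.7167, 2.0833, -2.0167, -6.9167, 1.2833
Σ_{t=1}^{4}(x_t−x̄)(x_{t+2}−x̄) = -2.4622
γ_2 = -2.4622 / 6 = -0.410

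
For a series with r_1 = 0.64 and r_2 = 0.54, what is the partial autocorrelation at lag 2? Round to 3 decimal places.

0.221

φ_{22} = (r_2 − r_1²) / (1 − r_1²)
r_1² = (0.64)² = 0.4096
Numerator = 0.54 − 0.4096 = 0.1304; denominator = 1 − 0.4096 = 0.5904
φ_{22} = 0.1304 / 0.5904 = 0.221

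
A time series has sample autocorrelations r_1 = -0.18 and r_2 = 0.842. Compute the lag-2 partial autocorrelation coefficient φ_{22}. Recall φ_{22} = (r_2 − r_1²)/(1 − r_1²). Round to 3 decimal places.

0.837

φ_{22} = (r_2 − r_1²) / (1 − r_1²)
r_1² = (-0.18)² = 0.0324
Numerator = 0.842 − 0.0324 = 0.8096; denominator = 1 − 0.0324 = 0.9676
φ_{22} = 0.8096 / 0.9676 = 0.837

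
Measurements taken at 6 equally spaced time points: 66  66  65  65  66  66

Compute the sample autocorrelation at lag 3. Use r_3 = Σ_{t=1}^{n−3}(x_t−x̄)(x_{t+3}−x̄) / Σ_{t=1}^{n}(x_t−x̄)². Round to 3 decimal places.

Mean x̄ = (66 + 66 + 65 + 65 + 66 + 66)/6 = 65.6667
Deviations from mean: 0.3333, 0.3333, -0.6667, -0.6667, 0.3333, 0.3333
Numerator Σ_{t=1}^{3}(x_t−x̄)(x_{t+3}−x̄) = -0.3333
Denominator Σ(x_t−x̄)² = 1.3333
r_3 = -0.3333 / 1.3333 = -0.250

-0.250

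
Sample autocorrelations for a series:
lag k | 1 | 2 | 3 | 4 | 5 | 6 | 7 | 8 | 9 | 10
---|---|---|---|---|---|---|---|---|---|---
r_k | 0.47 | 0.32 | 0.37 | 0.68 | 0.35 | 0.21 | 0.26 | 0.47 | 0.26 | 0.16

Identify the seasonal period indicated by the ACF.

4

The largest autocorrelation is r_4 = 0.68; the remaining lags stay at or below 0.47. The elevated value at lag 1 (0.47), dropping to 0.32 at lag 2, reflects decaying short-term dependence rather than seasonality.
The dominant spike at lag 4 indicates a seasonal period of 4.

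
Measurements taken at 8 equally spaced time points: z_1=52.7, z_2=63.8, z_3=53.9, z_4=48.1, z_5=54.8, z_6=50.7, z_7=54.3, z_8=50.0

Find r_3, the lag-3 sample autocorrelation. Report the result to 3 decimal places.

0.050

Mean z̄ = (52.7 + 63.8 + 53.9 + 48.1 + 54.8 + 50.7 + 54.3 + 50.0)/8 = 53.5375
Deviations from mean: -0.8375, 10.2625, 0.3625, -5.4375, 1.2625, -2.8375, 0.7625, -3.5375
Σ(z_t−z̄)(z_{t+3}−z̄) = (4.5539) + (12.9564) + (-1.0286) + (-4.1461) + (-4.4661) = 7.8695
Denominator Σ(z_t−z̄)² = 158.4588
r_3 = 7.8695 / 158.4588 = 0.050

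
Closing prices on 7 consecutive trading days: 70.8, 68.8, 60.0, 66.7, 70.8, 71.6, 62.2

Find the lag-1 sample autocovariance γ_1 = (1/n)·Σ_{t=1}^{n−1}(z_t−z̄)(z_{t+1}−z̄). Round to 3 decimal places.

-1.466

Mean z̄ = (70.8 + 68.8 + 60.0 + 66.7 + 70.8 + 71.6 + 62.2)/7 = 67.2714
Σ_{t=1}^{6}(z_t−z̄)(z_{t+1}−z̄) = -10.2608
γ_1 = -10.2608 / 7 = -1.466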